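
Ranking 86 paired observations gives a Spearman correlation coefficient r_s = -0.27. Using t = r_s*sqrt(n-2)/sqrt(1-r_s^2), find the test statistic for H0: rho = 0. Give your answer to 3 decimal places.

t = r_s·√(n−2) / √(1−r_s²) with r_s = -0.27, n = 86
  = -0.27·√84 / √(1 − 0.0729)
  = -0.27·9.165151 / 0.962860
  = -2.474591 / 0.962860 = -2.570

-2.570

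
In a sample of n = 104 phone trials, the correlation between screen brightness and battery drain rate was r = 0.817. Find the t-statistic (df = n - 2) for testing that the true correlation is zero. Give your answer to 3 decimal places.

t = r·√(n−2) / √(1−r²) with r = 0.817, n = 104
  = 0.817·√102 / √(1 − 0.667489)
  = 0.817·10.099505 / 0.576638
  = 8.251296 / 0.576638 = 14.309

14.309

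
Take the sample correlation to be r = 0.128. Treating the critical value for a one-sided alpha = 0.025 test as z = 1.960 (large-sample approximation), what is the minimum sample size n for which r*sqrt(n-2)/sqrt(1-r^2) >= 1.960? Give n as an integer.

233

r√(n−2)/√(1−r²) ≥ 1.960  ⇔  n−2 ≥ (1.960)²·(1−r²)/r²
(1−r²)/r² = (1−0.016384)/0.016384 = 60.0352
n ≥ 2 + 3.8416·60.0352 = 2 + 230.6312 = 232.6312
⌈232.6312⌉ = 233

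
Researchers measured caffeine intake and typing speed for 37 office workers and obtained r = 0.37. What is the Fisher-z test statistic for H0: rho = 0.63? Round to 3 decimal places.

Fisher z: atanh(0.37) = 0.388423, atanh(0.63) = 0.741416
z = (z_r − z_0)·√(n−3) = (0.388423 − 0.741416)·√34 = -0.352993 · 5.830952 = -2.058

-2.058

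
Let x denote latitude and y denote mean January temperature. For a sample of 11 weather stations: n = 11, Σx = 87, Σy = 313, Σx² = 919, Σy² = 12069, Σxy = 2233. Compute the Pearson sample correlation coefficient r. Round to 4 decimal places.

-0.2838

Numerator: nΣxy − (Σx)(Σy) = 11·2233 − (87)(313) = -2668
Denominator: √[(nΣx²−(Σx)²)(nΣy²−(Σy)²)]
  nΣx²−(Σx)² = 11·919 − 7569 = 2540;  nΣy²−(Σy)² = 11·12069 − 97969 = 34790
  √(2540·34790) = √88366600 = 9400.3511
r = -2668 / 9400.3511 = -0.2838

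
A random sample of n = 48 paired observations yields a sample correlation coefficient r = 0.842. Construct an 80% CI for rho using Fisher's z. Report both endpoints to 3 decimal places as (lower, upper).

Fisher z: z_r = atanh(r) = ½·ln((1+0.842)/(1−0.842)) = 1.228006
SE(z) = 1/√(n−3) = 1/√45 = 0.149071
80% ⇒ z* = 1.282; margin = 1.282·0.149071 = 0.191109
CI on z-scale: (1.036897, 1.419115)
Back-transform: tanh(1.036897) = 0.776660, tanh(1.419115) = 0.889414

(0.777, 0.889)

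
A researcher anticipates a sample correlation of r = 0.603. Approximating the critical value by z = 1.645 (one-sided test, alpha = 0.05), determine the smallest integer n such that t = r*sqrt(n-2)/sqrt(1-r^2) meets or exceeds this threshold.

7

r√(n−2)/√(1−r²) ≥ 1.645  ⇔  n−2 ≥ (1.645)²·(1−r²)/r²
(1−r²)/r² = (1−0.363609)/0.363609 = 1.7502
n ≥ 2 + 2.706025·1.7502 = 2 + 4.7361 = 6.7361
⌈6.7361⌉ = 7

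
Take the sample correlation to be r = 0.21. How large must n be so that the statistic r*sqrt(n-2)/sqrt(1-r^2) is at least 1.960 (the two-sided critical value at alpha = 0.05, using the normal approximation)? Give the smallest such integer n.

r√(n−2)/√(1−r²) ≥ 1.960  ⇔  n−2 ≥ (1.960)²·(1−r²)/r²
(1−r²)/r² = (1−0.0441)/0.0441 = 21.6757
n ≥ 2 + 3.8416·21.6757 = 2 + 83.2694 = 85.2694
⌈85.2694⌉ = 86

86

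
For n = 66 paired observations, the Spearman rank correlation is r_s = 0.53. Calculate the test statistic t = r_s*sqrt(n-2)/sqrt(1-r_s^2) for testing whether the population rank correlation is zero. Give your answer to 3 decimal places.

5.000

t = r_s·√(n−2) / √(1−r_s²) with r_s = 0.53, n = 66
  = 0.53·√64 / √(1 − 0.2809)
  = 0.53·8.000000 / 0.847998
  = 4.240000 / 0.847998 = 5.000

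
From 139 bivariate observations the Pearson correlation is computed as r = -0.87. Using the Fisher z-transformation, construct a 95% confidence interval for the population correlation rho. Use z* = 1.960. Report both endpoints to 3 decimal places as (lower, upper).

(-0.905, -0.823)

z_r = atanh(-0.87) = -1.333080;  SE = 1/√(n−3) = 1/√136 = 0.085749
z-limits: -1.333080 ± 1.960·0.085749 = -1.333080 ± 0.168068 = [-1.501148, -1.165012]
ρ-limits: (tanh -1.501148, tanh -1.165012) = (-0.905, -0.823)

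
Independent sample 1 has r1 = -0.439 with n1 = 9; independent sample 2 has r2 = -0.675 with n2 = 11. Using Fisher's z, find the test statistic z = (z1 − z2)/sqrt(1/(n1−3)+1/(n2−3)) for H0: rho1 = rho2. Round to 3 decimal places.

Fisher z-transforms: z1 = atanh(-0.439) = -0.470991, z2 = atanh(-0.675) = -0.819872; difference d = 0.348881
Var(d) = 1/6 + 1/8 = 0.1666667 + 0.1250000 = 0.2916667
z = d/√Var(d) = 0.348881 / √0.2916667 = 0.348881 / 0.540062 = 0.646

0.646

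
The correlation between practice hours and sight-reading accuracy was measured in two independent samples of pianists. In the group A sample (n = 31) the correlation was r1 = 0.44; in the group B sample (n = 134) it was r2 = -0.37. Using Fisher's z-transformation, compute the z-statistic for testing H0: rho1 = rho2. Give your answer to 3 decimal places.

4.134

Fisher z-transforms: z1 = atanh(0.44) = 0.472231, z2 = atanh(-0.37) = -0.388423; difference d = 0.860654
Var(d) = 1/28 + 1/131 = 0.0357143 + 0.0076336 = 0.0433479
z = d/√Var(d) = 0.860654 / √0.0433479 = 0.860654 / 0.208202 = 4.134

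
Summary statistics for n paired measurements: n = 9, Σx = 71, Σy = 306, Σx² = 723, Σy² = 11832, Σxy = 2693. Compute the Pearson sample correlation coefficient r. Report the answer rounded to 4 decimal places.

Numerator: nΣxy − (Σx)(Σy) = 9·2693 − (71)(306) = 2511
Denominator: √[(nΣx²−(Σx)²)(nΣy²−(Σy)²)]
  nΣx²−(Σx)² = 9·723 − 5041 = 1466;  nΣy²−(Σy)² = 9·11832 − 93636 = 12852
  √(1466·12852) = √18841032 = 4340.6258
r = 2511 / 4340.6258 = 0.5785

0.5785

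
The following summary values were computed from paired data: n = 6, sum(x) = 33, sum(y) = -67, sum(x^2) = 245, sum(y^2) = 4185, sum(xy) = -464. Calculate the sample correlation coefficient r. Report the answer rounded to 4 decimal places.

-0.2044

S_xy = nΣxy − ΣxΣy = 6·(-464) − 33·(-67) = -2784 − (-2211) = -573
S_xx = nΣx² − (Σx)² = 6·245 − 33² = 1470 − 1089 = 381
S_yy = nΣy² − (Σy)² = 6·4185 − (-67)² = 25110 − 4489 = 20621
r = S_xy / √(S_xx·S_yy) = -573 / √(381·20621) = -573 / √7856601 = -573 / 2802.9629 = -0.2044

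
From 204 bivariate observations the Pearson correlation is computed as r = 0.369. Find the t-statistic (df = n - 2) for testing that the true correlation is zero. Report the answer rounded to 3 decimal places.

5.643

t = r·√(n−2) / √(1−r²) with r = 0.369, n = 204
  = 0.369·√202 / √(1 − 0.136161)
  = 0.369·14.212670 / 0.929429
  = 5.244475 / 0.929429 = 5.643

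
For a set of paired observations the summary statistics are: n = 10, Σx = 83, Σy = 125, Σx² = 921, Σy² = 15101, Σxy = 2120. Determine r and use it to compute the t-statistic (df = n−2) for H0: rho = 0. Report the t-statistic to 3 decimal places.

S_xy = nΣxy − ΣxΣy = 10·2120 − 83·125 = 21200 − 10375 = 10825
S_xx = nΣx² − (Σx)² = 10·921 − 83² = 9210 − 6889 = 2321
S_yy = nΣy² − (Σy)² = 10·15101 − 125² = 151010 − 15625 = 135385
r = S_xy / √(S_xx·S_yy) = 10825 / √(2321·135385) = 10825 / √314228585 = 10825 / 17726.4939 = 0.6107
t = r·√(n−2)/√(1−r²) = 0.6107·√8 / √(1−0.372954) = 1.727320 / 0.791862 = 2.181

2.181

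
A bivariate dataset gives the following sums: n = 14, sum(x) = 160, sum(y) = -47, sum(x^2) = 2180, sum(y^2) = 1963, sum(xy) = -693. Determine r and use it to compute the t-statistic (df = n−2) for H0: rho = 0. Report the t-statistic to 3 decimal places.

Numerator: nΣxy − (Σx)(Σy) = 14·(-693) − (160)(-47) = -2182
Denominator: √[(nΣx²−(Σx)²)(nΣy²−(Σy)²)]
  nΣx²−(Σx)² = 14·2180 − 25600 = 4920;  nΣy²−(Σy)² = 14·1963 − 2209 = 25273
  √(4920·25273) = √124343160 = 11150.9264
r = -2182 / 11150.9264 = -0.1957
t = r·√(n−2)/√(1−r²) = -0.1957·√12 / √(1−0.038298) = -0.677925 / 0.980664 = -0.691

-0.691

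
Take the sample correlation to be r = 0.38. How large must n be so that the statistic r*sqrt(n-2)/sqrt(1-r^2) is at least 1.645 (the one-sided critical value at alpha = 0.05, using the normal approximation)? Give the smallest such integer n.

19

Need r·√(n−2)/√(1−r²) ≥ 1.645
√(n−2) ≥ 1.645·√(1−0.1444) / 0.38 = 1.645·0.924986 / 0.38 = 4.0042
n−2 ≥ 16.0336  ⇒  n ≥ 18.0336
Smallest integer n = 19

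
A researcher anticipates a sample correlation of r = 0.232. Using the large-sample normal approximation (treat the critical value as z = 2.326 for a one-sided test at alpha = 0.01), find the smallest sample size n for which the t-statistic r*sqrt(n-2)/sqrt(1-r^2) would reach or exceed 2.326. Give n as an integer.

r√(n−2)/√(1−r²) ≥ 2.326  ⇔  n−2 ≥ (2.326)²·(1−r²)/r²
(1−r²)/r² = (1−0.053824)/0.053824 = 17.5791
n ≥ 2 + 5.410276·17.5791 = 2 + 95.1078 = 97.1078
⌈97.1078⌉ = 98

98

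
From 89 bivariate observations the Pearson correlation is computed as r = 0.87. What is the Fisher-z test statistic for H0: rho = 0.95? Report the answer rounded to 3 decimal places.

z_r = atanh(0.87) = 1.333080,  z_0 = atanh(0.95) = 1.831781
SE = 1/√(n−3) = 1/√86 = 0.107833
z = (z_r − z_0)/SE = (1.333080 − 1.831781) / 0.107833 = -0.498701 / 0.107833 = -4.625

-4.625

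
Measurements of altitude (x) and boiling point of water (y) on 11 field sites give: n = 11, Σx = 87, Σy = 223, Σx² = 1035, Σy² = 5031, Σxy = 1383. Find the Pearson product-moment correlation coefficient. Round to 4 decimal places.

-0.9050

Numerator: nΣxy − (Σx)(Σy) = 11·1383 − (87)(223) = -4188
Denominator: √[(nΣx²−(Σx)²)(nΣy²−(Σy)²)]
  nΣx²−(Σx)² = 11·1035 − 7569 = 3816;  nΣy²−(Σy)² = 11·5031 − 49729 = 5612
  √(3816·5612) = √21415392 = 4627.6767
r = -4188 / 4627.6767 = -0.9050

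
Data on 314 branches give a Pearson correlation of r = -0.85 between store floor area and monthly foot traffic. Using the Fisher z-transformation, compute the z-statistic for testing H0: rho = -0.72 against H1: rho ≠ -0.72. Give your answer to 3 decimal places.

Fisher z: atanh(-0.85) = -1.256153, atanh(-0.72) = -0.907645
z = (z_r − z_0)·√(n−3) = (-1.256153 − (-0.907645))·√311 = -0.348508 · 17.635192 = -6.146

-6.146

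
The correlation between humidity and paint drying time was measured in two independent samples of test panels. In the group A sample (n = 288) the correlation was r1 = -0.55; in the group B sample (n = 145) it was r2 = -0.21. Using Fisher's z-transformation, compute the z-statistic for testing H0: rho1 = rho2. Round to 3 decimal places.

-3.945

z1 = atanh(-0.55) = -0.618381,  z2 = atanh(-0.21) = -0.213171
SE = √(1/(n1−3) + 1/(n2−3)) = √(1/285 + 1/142) = √(0.0035088 + 0.0070423) = √0.0105511 = 0.102719
z = (z1 − z2)/SE = (-0.618381 − (-0.213171)) / 0.102719 = -0.405210 / 0.102719 = -3.945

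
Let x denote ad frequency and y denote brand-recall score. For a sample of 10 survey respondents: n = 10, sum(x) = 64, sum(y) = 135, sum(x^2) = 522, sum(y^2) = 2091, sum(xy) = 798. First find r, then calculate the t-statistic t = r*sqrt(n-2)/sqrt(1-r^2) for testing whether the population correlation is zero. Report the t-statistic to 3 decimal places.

-1.162

S_xy = nΣxy − ΣxΣy = 10·798 − 64·135 = 7980 − 8640 = -660
S_xx = nΣx² − (Σx)² = 10·522 − 64² = 5220 − 4096 = 1124
S_yy = nΣy² − (Σy)² = 10·2091 − 135² = 20910 − 18225 = 2685
r = S_xy / √(S_xx·S_yy) = -660 / √(1124·2685) = -660 / √3017940 = -660 / 1737.2219 = -0.3799
t = r·√(n−2)/√(1−r²) = -0.3799·√8 / √(1−0.144324) = -1.074519 / 0.925028 = -1.162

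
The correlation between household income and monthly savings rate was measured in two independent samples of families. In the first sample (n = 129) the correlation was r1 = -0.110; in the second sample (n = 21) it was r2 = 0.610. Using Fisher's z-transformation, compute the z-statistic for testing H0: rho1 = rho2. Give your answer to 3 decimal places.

-3.252

z1 = atanh(-0.110) = -0.110447,  z2 = atanh(0.610) = 0.708921
SE = √(1/(n1−3) + 1/(n2−3)) = √(1/126 + 1/18) = √(0.0079365 + 0.0555556) = √0.0634921 = 0.251976
z = (z1 − z2)/SE = (-0.110447 − 0.708921) / 0.251976 = -0.819368 / 0.251976 = -3.252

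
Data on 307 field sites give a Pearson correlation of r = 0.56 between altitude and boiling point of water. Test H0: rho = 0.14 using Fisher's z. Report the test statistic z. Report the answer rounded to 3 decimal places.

8.577

z_r = atanh(0.56) = 0.632833,  z_0 = atanh(0.14) = 0.140926
SE = 1/√(n−3) = 1/√304 = 0.057354
z = (z_r − z_0)/SE = (0.632833 − 0.140926) / 0.057354 = 0.491907 / 0.057354 = 8.577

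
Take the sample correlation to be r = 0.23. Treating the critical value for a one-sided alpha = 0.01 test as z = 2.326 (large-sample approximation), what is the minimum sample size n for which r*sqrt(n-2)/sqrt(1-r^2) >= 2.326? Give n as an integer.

99

Need r·√(n−2)/√(1−r²) ≥ 2.326
√(n−2) ≥ 2.326·√(1−0.0529) / 0.23 = 2.326·0.973191 / 0.23 = 9.8419
n−2 ≥ 96.8630  ⇒  n ≥ 98.8630
Smallest integer n = 99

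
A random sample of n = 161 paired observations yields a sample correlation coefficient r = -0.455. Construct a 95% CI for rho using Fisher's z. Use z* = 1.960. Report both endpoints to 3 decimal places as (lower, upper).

z_r = atanh(-0.455) = -0.490988;  SE = 1/√(n−3) = 1/√158 = 0.079556
z-limits: -0.490988 ± 1.960·0.079556 = -0.490988 ± 0.155930 = [-0.646918, -0.335058]
ρ-limits: (tanh -0.646918, tanh -0.335058) = (-0.570, -0.323)

(-0.570, -0.323)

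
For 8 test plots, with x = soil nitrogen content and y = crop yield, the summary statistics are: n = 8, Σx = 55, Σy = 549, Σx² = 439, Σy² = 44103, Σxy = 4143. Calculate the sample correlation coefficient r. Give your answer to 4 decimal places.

0.5893

Numerator: nΣxy − (Σx)(Σy) = 8·4143 − (55)(549) = 2949
Denominator: √[(nΣx²−(Σx)²)(nΣy²−(Σy)²)]
  nΣx²−(Σx)² = 8·439 − 3025 = 487;  nΣy²−(Σy)² = 8·44103 − 301401 = 51423
  √(487·51423) = √25043001 = 5004.2983
r = 2949 / 5004.2983 = 0.5893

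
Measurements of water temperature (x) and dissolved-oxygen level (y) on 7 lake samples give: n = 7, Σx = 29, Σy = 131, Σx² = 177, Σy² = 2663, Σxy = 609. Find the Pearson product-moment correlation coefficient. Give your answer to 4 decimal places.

0.6046

Numerator: nΣxy − (Σx)(Σy) = 7·609 − (29)(131) = 464
Denominator: √[(nΣx²−(Σx)²)(nΣy²−(Σy)²)]
  nΣx²−(Σx)² = 7·177 − 841 = 398;  nΣy²−(Σy)² = 7·2663 − 17161 = 1480
  √(398·1480) = √589040 = 767.4894
r = 464 / 767.4894 = 0.6046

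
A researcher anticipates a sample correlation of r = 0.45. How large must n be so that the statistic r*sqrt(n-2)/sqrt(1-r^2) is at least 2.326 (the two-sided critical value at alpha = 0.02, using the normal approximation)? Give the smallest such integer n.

24

Need r·√(n−2)/√(1−r²) ≥ 2.326
√(n−2) ≥ 2.326·√(1−0.2025) / 0.45 = 2.326·0.893029 / 0.45 = 4.6160
n−2 ≥ 21.3075  ⇒  n ≥ 23.3075
Smallest integer n = 24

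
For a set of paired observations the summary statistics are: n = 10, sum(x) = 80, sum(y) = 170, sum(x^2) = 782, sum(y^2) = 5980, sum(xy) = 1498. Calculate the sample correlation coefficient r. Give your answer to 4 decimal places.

Numerator: nΣxy − (Σx)(Σy) = 10·1498 − (80)(170) = 1380
Denominator: √[(nΣx²−(Σx)²)(nΣy²−(Σy)²)]
  nΣx²−(Σx)² = 10·782 − 6400 = 1420;  nΣy²−(Σy)² = 10·5980 − 28900 = 30900
  √(1420·30900) = √43878000 = 6624.0471
r = 1380 / 6624.0471 = 0.2083

0.2083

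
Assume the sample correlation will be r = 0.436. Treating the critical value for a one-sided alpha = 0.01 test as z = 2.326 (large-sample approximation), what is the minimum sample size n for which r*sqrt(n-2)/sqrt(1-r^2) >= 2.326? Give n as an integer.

26

Need r·√(n−2)/√(1−r²) ≥ 2.326
√(n−2) ≥ 2.326·√(1−0.190096) / 0.436 = 2.326·0.899947 / 0.436 = 4.8011
n−2 ≥ 23.0506  ⇒  n ≥ 25.0506
Smallest integer n = 26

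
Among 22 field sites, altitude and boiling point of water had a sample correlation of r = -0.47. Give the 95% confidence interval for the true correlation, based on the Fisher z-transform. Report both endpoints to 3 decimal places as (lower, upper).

z_r = atanh(-0.47) = -0.510070;  SE = 1/√(n−3) = 1/√19 = 0.229416
z-limits: -0.510070 ± 1.960·0.229416 = -0.510070 ± 0.449655 = [-0.959725, -0.060415]
ρ-limits: (tanh -0.959725, tanh -0.060415) = (-0.744, -0.060)

(-0.744, -0.060)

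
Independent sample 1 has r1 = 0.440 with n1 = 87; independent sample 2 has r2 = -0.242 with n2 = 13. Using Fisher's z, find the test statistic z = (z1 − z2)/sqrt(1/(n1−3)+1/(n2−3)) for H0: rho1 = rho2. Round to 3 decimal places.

z1 = atanh(0.440) = 0.472231,  z2 = atanh(-0.242) = -0.246897
SE = √(1/(n1−3) + 1/(n2−3)) = √(1/84 + 1/10) = √(0.0119048 + 0.1000000) = √0.1119048 = 0.334522
z = (z1 − z2)/SE = (0.472231 − (-0.246897)) / 0.334522 = 0.719128 / 0.334522 = 2.150

2.150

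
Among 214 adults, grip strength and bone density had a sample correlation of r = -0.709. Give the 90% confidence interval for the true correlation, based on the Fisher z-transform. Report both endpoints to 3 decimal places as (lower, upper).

(-0.761, -0.648)

z_r = atanh(-0.709) = -0.885170;  SE = 1/√(n−3) = 1/√211 = 0.068843
z-limits: -0.885170 ± 1.645·0.068843 = -0.885170 ± 0.113247 = [-0.998417, -0.771923]
ρ-limits: (tanh -0.998417, tanh -0.771923) = (-0.761, -0.648)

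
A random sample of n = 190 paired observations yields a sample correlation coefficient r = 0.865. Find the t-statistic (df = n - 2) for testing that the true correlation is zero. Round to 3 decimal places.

23.637

1 − r² = 1 − 0.748225 = 0.251775;  √(1−r²) = 0.501772
√(n−2) = √188 = 13.711309
t = r·√(n−2)/√(1−r²) = 0.865 · 13.711309 / 0.501772 = 23.637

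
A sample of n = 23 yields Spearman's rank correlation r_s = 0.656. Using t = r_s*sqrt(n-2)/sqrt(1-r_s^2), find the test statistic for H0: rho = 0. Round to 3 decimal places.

t = r_s·√(n−2) / √(1−r_s²) with r_s = 0.656, n = 23
  = 0.656·√21 / √(1 − 0.430336)
  = 0.656·4.582576 / 0.754761
  = 3.006170 / 0.754761 = 3.983

3.983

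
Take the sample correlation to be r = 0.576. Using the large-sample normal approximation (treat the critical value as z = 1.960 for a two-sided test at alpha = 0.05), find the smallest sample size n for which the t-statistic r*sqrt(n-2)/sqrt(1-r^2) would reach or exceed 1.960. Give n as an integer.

10

Need r·√(n−2)/√(1−r²) ≥ 1.960
√(n−2) ≥ 1.960·√(1−0.331776) / 0.576 = 1.960·0.817450 / 0.576 = 2.7816
n−2 ≥ 7.7373  ⇒  n ≥ 9.7373
Smallest integer n = 10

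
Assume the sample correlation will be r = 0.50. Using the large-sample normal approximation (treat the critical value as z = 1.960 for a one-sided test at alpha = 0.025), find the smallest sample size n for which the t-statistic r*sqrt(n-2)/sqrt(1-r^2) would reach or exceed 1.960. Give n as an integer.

14

r√(n−2)/√(1−r²) ≥ 1.960  ⇔  n−2 ≥ (1.960)²·(1−r²)/r²
(1−r²)/r² = (1−0.2500)/0.2500 = 3.0000
n ≥ 2 + 3.8416·3.0000 = 2 + 11.5248 = 13.5248
⌈13.5248⌉ = 14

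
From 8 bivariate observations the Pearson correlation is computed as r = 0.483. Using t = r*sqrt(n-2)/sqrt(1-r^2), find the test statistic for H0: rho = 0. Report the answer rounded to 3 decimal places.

1.351

1 − r² = 1 − 0.233289 = 0.766711;  √(1−r²) = 0.875620
√(n−2) = √6 = 2.449490
t = r·√(n−2)/√(1−r²) = 0.483 · 2.449490 / 0.875620 = 1.351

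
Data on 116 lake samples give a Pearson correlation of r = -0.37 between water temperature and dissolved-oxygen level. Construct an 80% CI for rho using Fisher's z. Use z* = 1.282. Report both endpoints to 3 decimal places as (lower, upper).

(-0.469, -0.262)

z_r = atanh(-0.37) = -0.388423;  SE = 1/√(n−3) = 1/√113 = 0.094072
z-limits: -0.388423 ± 1.282·0.094072 = -0.388423 ± 0.120600 = [-0.509023, -0.267823]
ρ-limits: (tanh -0.509023, tanh -0.267823) = (-0.469, -0.262)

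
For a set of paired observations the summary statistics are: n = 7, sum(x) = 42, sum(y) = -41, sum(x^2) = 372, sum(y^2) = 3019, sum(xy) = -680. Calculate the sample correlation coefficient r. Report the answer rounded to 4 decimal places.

-0.7516

S_xy = nΣxy − ΣxΣy = 7·(-680) − 42·(-41) = -4760 − (-1722) = -3038
S_xx = nΣx² − (Σx)² = 7·372 − 42² = 2604 − 1764 = 840
S_yy = nΣy² − (Σy)² = 7·3019 − (-41)² = 21133 − 1681 = 19452
r = S_xy / √(S_xx·S_yy) = -3038 / √(840·19452) = -3038 / √16339680 = -3038 / 4042.2370 = -0.7516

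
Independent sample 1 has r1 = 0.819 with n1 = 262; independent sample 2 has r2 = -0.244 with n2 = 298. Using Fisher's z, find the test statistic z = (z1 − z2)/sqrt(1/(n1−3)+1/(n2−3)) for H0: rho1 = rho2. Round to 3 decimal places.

16.474

Fisher z-transforms: z1 = atanh(0.819) = 1.153773, z2 = atanh(-0.244) = -0.249023; difference d = 1.402796
Var(d) = 1/259 + 1/295 = 0.0038610 + 0.0033898 = 0.0072508
z = d/√Var(d) = 1.402796 / √0.0072508 = 1.402796 / 0.085152 = 16.474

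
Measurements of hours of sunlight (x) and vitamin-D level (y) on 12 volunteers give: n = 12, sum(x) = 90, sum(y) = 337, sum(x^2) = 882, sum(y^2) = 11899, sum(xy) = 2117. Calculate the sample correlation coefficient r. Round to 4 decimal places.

Numerator: nΣxy − (Σx)(Σy) = 12·2117 − (90)(337) = -4926
Denominator: √[(nΣx²−(Σx)²)(nΣy²−(Σy)²)]
  nΣx²−(Σx)² = 12·882 − 8100 = 2484;  nΣy²−(Σy)² = 12·11899 − 113569 = 29219
  √(2484·29219) = √72579996 = 8519.3894
r = -4926 / 8519.3894 = -0.5782

-0.5782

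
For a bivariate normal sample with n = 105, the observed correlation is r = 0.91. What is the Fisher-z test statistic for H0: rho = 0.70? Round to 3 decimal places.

z_r = atanh(0.91) = 1.527524,  z_0 = atanh(0.70) = 0.867301
SE = 1/√(n−3) = 1/√102 = 0.099015
z = (z_r − z_0)/SE = (1.527524 − 0.867301) / 0.099015 = 0.660223 / 0.099015 = 6.668

6.668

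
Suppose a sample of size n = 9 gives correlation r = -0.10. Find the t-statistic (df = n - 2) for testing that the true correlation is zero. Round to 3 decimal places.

-0.266

t = r·√(n−2) / √(1−r²) with r = -0.10, n = 9
  = -0.10·√7 / √(1 − 0.0100)
  = -0.10·2.645751 / 0.994987
  = -0.264575 / 0.994987 = -0.266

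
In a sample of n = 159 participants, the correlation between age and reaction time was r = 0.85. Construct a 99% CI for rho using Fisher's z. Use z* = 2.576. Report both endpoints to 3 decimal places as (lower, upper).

(0.782, 0.898)

z_r = atanh(0.85) = 1.256153;  SE = 1/√(n−3) = 1/√156 = 0.080064
z-limits: 1.256153 ± 2.576·0.080064 = 1.256153 ± 0.206245 = [1.049908, 1.462398]
ρ-limits: (tanh 1.049908, tanh 1.462398) = (0.782, 0.898)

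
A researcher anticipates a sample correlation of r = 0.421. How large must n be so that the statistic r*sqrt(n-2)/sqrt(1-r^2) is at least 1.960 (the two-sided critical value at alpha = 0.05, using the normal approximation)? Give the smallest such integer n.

r√(n−2)/√(1−r²) ≥ 1.960  ⇔  n−2 ≥ (1.960)²·(1−r²)/r²
(1−r²)/r² = (1−0.177241)/0.177241 = 4.6420
n ≥ 2 + 3.8416·4.6420 = 2 + 17.8327 = 19.8327
⌈19.8327⌉ = 20

20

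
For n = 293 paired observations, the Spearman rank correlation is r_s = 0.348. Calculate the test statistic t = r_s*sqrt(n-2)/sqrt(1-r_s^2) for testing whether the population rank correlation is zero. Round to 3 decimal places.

t = r_s·√(n−2) / √(1−r_s²) with r_s = 0.348, n = 293
  = 0.348·√291 / √(1 − 0.121104)
  = 0.348·17.058722 / 0.937495
  = 5.936435 / 0.937495 = 6.332

6.332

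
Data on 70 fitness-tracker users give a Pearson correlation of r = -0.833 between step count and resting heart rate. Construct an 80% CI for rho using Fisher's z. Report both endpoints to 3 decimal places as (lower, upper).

(-0.875, -0.778)

Fisher z: z_r = atanh(r) = ½·ln((1+(-0.833))/(1−(-0.833))) = -1.197858
SE(z) = 1/√(n−3) = 1/√67 = 0.122169
80% ⇒ z* = 1.282; margin = 1.282·0.122169 = 0.156621
CI on z-scale: (-1.354479, -1.041237)
Back-transform: tanh(-1.354479) = -0.875106, tanh(-1.041237) = -0.778376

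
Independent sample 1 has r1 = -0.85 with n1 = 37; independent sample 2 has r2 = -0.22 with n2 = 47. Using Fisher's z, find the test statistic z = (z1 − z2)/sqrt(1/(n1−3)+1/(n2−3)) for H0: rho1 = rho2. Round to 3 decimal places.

z1 = atanh(-0.85) = -1.256153,  z2 = atanh(-0.22) = -0.223656
SE = √(1/(n1−3) + 1/(n2−3)) = √(1/34 + 1/44) = √(0.0294118 + 0.0227273) = √0.0521391 = 0.228340
z = (z1 − z2)/SE = (-1.256153 − (-0.223656)) / 0.228340 = -1.032497 / 0.228340 = -4.522

-4.522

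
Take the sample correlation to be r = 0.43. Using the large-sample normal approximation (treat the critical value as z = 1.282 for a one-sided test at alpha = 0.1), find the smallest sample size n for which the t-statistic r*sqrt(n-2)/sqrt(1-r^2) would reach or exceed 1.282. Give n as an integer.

Need r·√(n−2)/√(1−r²) ≥ 1.282
√(n−2) ≥ 1.282·√(1−0.1849) / 0.43 = 1.282·0.902829 / 0.43 = 2.6917
n−2 ≥ 7.2452  ⇒  n ≥ 9.2452
Smallest integer n = 10

10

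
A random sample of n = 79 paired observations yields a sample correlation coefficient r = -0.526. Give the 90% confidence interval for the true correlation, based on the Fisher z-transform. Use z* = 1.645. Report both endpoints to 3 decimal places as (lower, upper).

(-0.649, -0.376)

z_r = atanh(-0.526) = -0.584599;  SE = 1/√(n−3) = 1/√76 = 0.114708
z-limits: -0.584599 ± 1.645·0.114708 = -0.584599 ± 0.188695 = [-0.773294, -0.395904]
ρ-limits: (tanh -0.773294, tanh -0.395904) = (-0.649, -0.376)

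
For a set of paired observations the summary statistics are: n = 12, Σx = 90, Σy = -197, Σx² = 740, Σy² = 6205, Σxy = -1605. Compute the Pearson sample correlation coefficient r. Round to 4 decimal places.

S_xy = nΣxy − ΣxΣy = 12·(-1605) − 90·(-197) = -19260 − (-17730) = -1530
S_xx = nΣx² − (Σx)² = 12·740 − 90² = 8880 − 8100 = 780
S_yy = nΣy² − (Σy)² = 12·6205 − (-197)² = 74460 − 38809 = 35651
r = S_xy / √(S_xx·S_yy) = -1530 / √(780·35651) = -1530 / √27807780 = -1530 / 5273.3083 = -0.2901

-0.2901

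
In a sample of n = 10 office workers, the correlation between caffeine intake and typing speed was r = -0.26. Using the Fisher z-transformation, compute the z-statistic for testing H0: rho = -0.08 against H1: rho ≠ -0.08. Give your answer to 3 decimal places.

z_r = atanh(-0.26) = -0.266108,  z_0 = atanh(-0.08) = -0.080171
SE = 1/√(n−3) = 1/√7 = 0.377964
z = (z_r − z_0)/SE = (-0.266108 − (-0.080171)) / 0.377964 = -0.185937 / 0.377964 = -0.492

-0.492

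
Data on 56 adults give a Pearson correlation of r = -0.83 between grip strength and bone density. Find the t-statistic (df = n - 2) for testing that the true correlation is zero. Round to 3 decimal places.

-10.935

t = r·√(n−2) / √(1−r²) with r = -0.83, n = 56
  = -0.83·√54 / √(1 − 0.6889)
  = -0.83·7.348469 / 0.557763
  = -6.099229 / 0.557763 = -10.935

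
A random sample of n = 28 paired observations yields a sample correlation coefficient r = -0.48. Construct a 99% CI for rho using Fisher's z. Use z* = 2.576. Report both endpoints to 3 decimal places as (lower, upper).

(-0.777, -0.008)

Fisher z: z_r = atanh(r) = ½·ln((1+(-0.48))/(1−(-0.48))) = -0.522984
SE(z) = 1/√(n−3) = 1/√25 = 0.200000
99% ⇒ z* = 2.576; margin = 2.576·0.200000 = 0.515200
CI on z-scale: (-1.038184, -0.007784)
Back-transform: tanh(-1.038184) = -0.777170, tanh(-0.007784) = -0.007784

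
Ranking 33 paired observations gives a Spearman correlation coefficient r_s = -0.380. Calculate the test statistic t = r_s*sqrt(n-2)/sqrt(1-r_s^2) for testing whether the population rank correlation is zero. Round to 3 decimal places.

-2.287

1 − r_s² = 1 − 0.144400 = 0.855600;  √(1−r_s²) = 0.924986
√(n−2) = √31 = 5.567764
t = r_s·√(n−2)/√(1−r_s²) = -0.380 · 5.567764 / 0.924986 = -2.287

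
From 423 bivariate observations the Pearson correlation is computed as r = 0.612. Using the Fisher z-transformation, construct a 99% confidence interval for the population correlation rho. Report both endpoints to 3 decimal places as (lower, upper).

Fisher z: z_r = atanh(r) = ½·ln((1+0.612)/(1−0.612)) = 0.712113
SE(z) = 1/√(n−3) = 1/√420 = 0.048795
99% ⇒ z* = 2.576; margin = 2.576·0.048795 = 0.125696
CI on z-scale: (0.586417, 0.837809)
Back-transform: tanh(0.586417) = 0.527314, tanh(0.837809) = 0.684647

(0.527, 0.685)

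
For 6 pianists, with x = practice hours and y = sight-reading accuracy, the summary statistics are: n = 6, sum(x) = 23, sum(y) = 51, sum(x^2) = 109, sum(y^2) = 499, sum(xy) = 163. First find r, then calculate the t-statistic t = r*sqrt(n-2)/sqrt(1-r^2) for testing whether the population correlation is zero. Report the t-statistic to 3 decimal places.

S_xy = nΣxy − ΣxΣy = 6·163 − 23·51 = 978 − 1173 = -195
S_xx = nΣx² − (Σx)² = 6·109 − 23² = 654 − 529 = 125
S_yy = nΣy² − (Σy)² = 6·499 − 51² = 2994 − 2601 = 393
r = S_xy / √(S_xx·S_yy) = -195 / √(125·393) = -195 / √49125 = -195 / 221.6416 = -0.8798
t = r·√(n−2)/√(1−r²) = -0.8798·√4 / √(1−0.774048) = -1.759600 / 0.475344 = -3.702

-3.702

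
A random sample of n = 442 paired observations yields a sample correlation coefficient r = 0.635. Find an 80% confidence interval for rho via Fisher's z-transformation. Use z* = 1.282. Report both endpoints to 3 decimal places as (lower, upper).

(0.597, 0.670)

z_r = atanh(0.635) = 0.749750;  SE = 1/√(n−3) = 1/√439 = 0.047727
z-limits: 0.749750 ± 1.282·0.047727 = 0.749750 ± 0.061186 = [0.688564, 0.810936]
ρ-limits: (tanh 0.688564, tanh 0.810936) = (0.597, 0.670)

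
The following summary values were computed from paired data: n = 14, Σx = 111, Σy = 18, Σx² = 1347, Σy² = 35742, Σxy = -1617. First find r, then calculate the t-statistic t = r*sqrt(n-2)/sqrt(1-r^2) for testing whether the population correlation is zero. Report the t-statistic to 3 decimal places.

S_xy = nΣxy − ΣxΣy = 14·(-1617) − 111·18 = -22638 − 1998 = -24636
S_xx = nΣx² − (Σx)² = 14·1347 − 111² = 18858 − 12321 = 6537
S_yy = nΣy² − (Σy)² = 14·35742 − 18² = 500388 − 324 = 500064
r = S_xy / √(S_xx·S_yy) = -24636 / √(6537·500064) = -24636 / √3268918368 = -24636 / 57174.4556 = -0.4309
t = r·√(n−2)/√(1−r²) = -0.4309·√12 / √(1−0.185675) = -1.492681 / 0.902400 = -1.654

-1.654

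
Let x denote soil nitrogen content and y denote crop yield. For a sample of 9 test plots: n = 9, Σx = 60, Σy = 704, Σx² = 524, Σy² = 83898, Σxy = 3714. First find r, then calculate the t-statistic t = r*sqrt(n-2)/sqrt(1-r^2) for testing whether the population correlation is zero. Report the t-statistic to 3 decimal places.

S_xy = nΣxy − ΣxΣy = 9·3714 − 60·704 = 33426 − 42240 = -8814
S_xx = nΣx² − (Σx)² = 9·524 − 60² = 4716 − 3600 = 1116
S_yy = nΣy² − (Σy)² = 9·83898 − 704² = 755082 − 495616 = 259466
r = S_xy / √(S_xx·S_yy) = -8814 / √(1116·259466) = -8814 / √289564056 = -8814 / 17016.5818 = -0.5180
t = r·√(n−2)/√(1−r²) = -0.5180·√7 / √(1−0.268324) = -1.370499 / 0.855381 = -1.602

-1.602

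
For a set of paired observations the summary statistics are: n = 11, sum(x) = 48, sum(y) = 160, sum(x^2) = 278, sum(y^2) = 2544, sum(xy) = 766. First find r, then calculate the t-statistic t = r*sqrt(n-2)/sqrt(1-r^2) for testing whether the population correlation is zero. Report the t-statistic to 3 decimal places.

Numerator: nΣxy − (Σx)(Σy) = 11·766 − (48)(160) = 746
Denominator: √[(nΣx²−(Σx)²)(nΣy²−(Σy)²)]
  nΣx²−(Σx)² = 11·278 − 2304 = 754;  nΣy²−(Σy)² = 11·2544 − 25600 = 2384
  √(754·2384) = √1797536 = 1340.7222
r = 746 / 1340.7222 = 0.5564
t = r·√(n−2)/√(1−r²) = 0.5564·√9 / √(1−0.309581) = 1.669200 / 0.830915 = 2.009

2.009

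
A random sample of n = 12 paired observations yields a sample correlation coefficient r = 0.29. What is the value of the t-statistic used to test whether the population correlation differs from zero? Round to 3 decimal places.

0.958

t = r·√(n−2) / √(1−r²) with r = 0.29, n = 12
  = 0.29·√10 / √(1 − 0.0841)
  = 0.29·3.162278 / 0.957027
  = 0.917061 / 0.957027 = 0.958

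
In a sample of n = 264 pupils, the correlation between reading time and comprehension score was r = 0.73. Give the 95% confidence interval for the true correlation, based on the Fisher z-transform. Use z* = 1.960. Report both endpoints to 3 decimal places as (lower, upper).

Fisher z: z_r = atanh(r) = ½·ln((1+0.73)/(1−0.73)) = 0.928727
SE(z) = 1/√(n−3) = 1/√261 = 0.061898
95% ⇒ z* = 1.960; margin = 1.960·0.061898 = 0.121320
CI on z-scale: (0.807407, 1.050047)
Back-transform: tanh(0.807407) = 0.668157, tanh(1.050047) = 0.781825

(0.668, 0.782)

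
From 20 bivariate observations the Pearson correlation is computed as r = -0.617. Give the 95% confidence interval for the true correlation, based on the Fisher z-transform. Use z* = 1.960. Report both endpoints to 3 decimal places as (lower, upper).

(-0.832, -0.240)

z_r = atanh(-0.617) = -0.720146;  SE = 1/√(n−3) = 1/√17 = 0.242536
z-limits: -0.720146 ± 1.960·0.242536 = -0.720146 ± 0.475371 = [-1.195517, -0.244775]
ρ-limits: (tanh -1.195517, tanh -0.244775) = (-0.832, -0.240)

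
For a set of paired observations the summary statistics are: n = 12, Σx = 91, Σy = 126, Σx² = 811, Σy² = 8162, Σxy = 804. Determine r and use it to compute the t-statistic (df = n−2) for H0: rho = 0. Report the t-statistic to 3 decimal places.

-0.534

Numerator: nΣxy − (Σx)(Σy) = 12·804 − (91)(126) = -1818
Denominator: √[(nΣx²−(Σx)²)(nΣy²−(Σy)²)]
  nΣx²−(Σx)² = 12·811 − 8281 = 1451;  nΣy²−(Σy)² = 12·8162 − 15876 = 82068
  √(1451·82068) = √119080668 = 10912.4089
r = -1818 / 10912.4089 = -0.1666
t = r·√(n−2)/√(1−r²) = -0.1666·√10 / √(1−0.027756) = -0.526835 / 0.986024 = -0.534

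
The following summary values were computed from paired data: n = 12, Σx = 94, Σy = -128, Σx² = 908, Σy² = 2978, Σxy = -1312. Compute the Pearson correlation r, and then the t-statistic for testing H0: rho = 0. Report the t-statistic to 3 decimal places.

-2.298

Numerator: nΣxy − (Σx)(Σy) = 12·(-1312) − (94)(-128) = -3712
Denominator: √[(nΣx²−(Σx)²)(nΣy²−(Σy)²)]
  nΣx²−(Σx)² = 12·908 − 8836 = 2060;  nΣy²−(Σy)² = 12·2978 − 16384 = 19352
  √(2060·19352) = √39865120 = 6313.8831
r = -3712 / 6313.8831 = -0.5879
t = r·√(n−2)/√(1−r²) = -0.5879·√10 / √(1−0.345626) = -1.859103 / 0.808934 = -2.298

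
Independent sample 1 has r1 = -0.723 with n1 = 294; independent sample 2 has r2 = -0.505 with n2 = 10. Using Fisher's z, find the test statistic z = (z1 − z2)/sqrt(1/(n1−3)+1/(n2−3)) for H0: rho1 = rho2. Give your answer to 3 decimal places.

Fisher z-transforms: z1 = atanh(-0.723) = -0.913902, z2 = atanh(-0.505) = -0.555995; difference d = -0.357907
Var(d) = 1/291 + 1/7 = 0.0034364 + 0.1428571 = 0.1462935
z = d/√Var(d) = -0.357907 / √0.1462935 = -0.357907 / 0.382483 = -0.936

-0.936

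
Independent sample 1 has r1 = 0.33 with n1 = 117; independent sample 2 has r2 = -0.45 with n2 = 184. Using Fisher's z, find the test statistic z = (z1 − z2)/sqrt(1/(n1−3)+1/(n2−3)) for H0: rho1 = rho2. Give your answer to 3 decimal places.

Fisher z-transforms: z1 = atanh(0.33) = 0.342828, z2 = atanh(-0.45) = -0.484700; difference d = 0.827528
Var(d) = 1/114 + 1/181 = 0.0087719 + 0.0055249 = 0.0142968
z = d/√Var(d) = 0.827528 / √0.0142968 = 0.827528 / 0.119569 = 6.921

6.921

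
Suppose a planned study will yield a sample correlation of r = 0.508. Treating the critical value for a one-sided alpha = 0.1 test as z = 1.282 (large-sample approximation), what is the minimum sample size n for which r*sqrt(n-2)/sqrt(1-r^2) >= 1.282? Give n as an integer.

7

Need r·√(n−2)/√(1−r²) ≥ 1.282
√(n−2) ≥ 1.282·√(1−0.258064) / 0.508 = 1.282·0.861357 / 0.508 = 2.1737
n−2 ≥ 4.7250  ⇒  n ≥ 6.7250
Smallest integer n = 7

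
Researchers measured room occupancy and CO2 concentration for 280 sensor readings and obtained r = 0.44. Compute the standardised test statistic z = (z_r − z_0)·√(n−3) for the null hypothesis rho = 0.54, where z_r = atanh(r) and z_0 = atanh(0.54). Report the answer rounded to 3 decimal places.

-2.196

z_r = atanh(0.44) = 0.472231,  z_0 = atanh(0.54) = 0.604156
SE = 1/√(n−3) = 1/√277 = 0.060084
z = (z_r − z_0)/SE = (0.472231 − 0.604156) / 0.060084 = -0.131925 / 0.060084 = -2.196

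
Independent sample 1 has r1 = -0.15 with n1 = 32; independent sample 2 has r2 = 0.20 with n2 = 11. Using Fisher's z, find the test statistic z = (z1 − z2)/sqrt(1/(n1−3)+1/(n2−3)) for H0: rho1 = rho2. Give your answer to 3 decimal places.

-0.886

Fisher z-transforms: z1 = atanh(-0.15) = -0.151140, z2 = atanh(0.20) = 0.202733; difference d = -0.353873
Var(d) = 1/29 + 1/8 = 0.0344828 + 0.1250000 = 0.1594828
z = d/√Var(d) = -0.353873 / √0.1594828 = -0.353873 / 0.399353 = -0.886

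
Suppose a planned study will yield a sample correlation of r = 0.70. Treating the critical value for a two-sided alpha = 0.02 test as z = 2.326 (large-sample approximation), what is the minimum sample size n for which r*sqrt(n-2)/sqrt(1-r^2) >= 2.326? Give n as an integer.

r√(n−2)/√(1−r²) ≥ 2.326  ⇔  n−2 ≥ (2.326)²·(1−r²)/r²
(1−r²)/r² = (1−0.4900)/0.4900 = 1.0408
n ≥ 2 + 5.410276·1.0408 = 2 + 5.6310 = 7.6310
⌈7.6310⌉ = 8

8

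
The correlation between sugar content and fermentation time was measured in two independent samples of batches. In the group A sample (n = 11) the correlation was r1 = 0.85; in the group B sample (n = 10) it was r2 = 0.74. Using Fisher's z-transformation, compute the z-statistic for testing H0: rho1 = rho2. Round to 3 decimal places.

z1 = atanh(0.85) = 1.256153,  z2 = atanh(0.74) = 0.950479
SE = √(1/(n1−3) + 1/(n2−3)) = √(1/8 + 1/7) = √(0.1250000 + 0.1428571) = √0.2678571 = 0.517549
z = (z1 − z2)/SE = (1.256153 − 0.950479) / 0.517549 = 0.305674 / 0.517549 = 0.591

0.591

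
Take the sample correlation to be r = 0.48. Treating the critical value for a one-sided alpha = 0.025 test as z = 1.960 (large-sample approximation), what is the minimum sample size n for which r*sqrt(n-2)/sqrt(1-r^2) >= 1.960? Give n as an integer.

r√(n−2)/√(1−r²) ≥ 1.960  ⇔  n−2 ≥ (1.960)²·(1−r²)/r²
(1−r²)/r² = (1−0.2304)/0.2304 = 3.3403
n ≥ 2 + 3.8416·3.3403 = 2 + 12.8321 = 14.8321
⌈14.8321⌉ = 15

15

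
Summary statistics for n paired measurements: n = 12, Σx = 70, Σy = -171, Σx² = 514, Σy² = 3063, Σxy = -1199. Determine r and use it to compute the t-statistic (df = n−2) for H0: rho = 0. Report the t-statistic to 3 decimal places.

Numerator: nΣxy − (Σx)(Σy) = 12·(-1199) − (70)(-171) = -2418
Denominator: √[(nΣx²−(Σx)²)(nΣy²−(Σy)²)]
  nΣx²−(Σx)² = 12·514 − 4900 = 1268;  nΣy²−(Σy)² = 12·3063 − 29241 = 7515
  √(1268·7515) = √9529020 = 3086.9111
r = -2418 / 3086.9111 = -0.7833
t = r·√(n−2)/√(1−r²) = -0.7833·√10 / √(1−0.613559) = -2.477012 / 0.621644 = -3.985

-3.985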